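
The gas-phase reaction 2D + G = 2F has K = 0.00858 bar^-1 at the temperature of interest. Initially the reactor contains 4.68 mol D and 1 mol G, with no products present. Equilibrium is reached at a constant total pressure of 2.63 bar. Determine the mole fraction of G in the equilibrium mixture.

Take 1 mol G as basis and let X be its fractional conversion, so ξ = X.
Moles: n_D = 4.68 − 2X; n_G = 1 − X; n_F = 2X.
n_T = Σnᵢ = 5.68 − X.
With p_i = (n_i/n_T)P, K = p_F^2 / (p_D^2 p_G).
Setting this equal to 0.00858 bar^-1 and taking the physical root (0 < X < 1) gives X = 0.131.
Then n_G = 0.869, n_T = 5.55, so y_G = 0.157.

y_G = 0.157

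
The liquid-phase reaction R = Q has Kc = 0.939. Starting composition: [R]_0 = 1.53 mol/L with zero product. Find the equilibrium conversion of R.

Let X = conversion of R; extent ξ = 1.53·X mol/L.
Concentrations: [R] = 1.53 − 1.53X; [Q] = 1.53X.
Kc = [Q] / ([R]).
Solving Kc = 0.939 for X ∈ (0,1): X = 0.484.

X = 0.484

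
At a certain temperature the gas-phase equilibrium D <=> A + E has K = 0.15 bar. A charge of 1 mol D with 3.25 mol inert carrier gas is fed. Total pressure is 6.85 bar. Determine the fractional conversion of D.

Basis: 1 mol D initially; let X = conversion of D. Extent ξ = X.
Species balance: n_D = 1 − X; n_A = X; n_E = X; n_I = 3.25 (inert).
n_T = Σnᵢ = 4.25 + X.
With p_i = (n_i/n_T)P, K = p_A p_E / (p_D).
Substituting and setting equal to 0.15 bar gives a polynomial in X; the root in (0,1) is X = 0.269.

X = 0.269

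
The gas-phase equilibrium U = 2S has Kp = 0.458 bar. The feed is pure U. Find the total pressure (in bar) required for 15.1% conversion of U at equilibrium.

P = 4.91 bar

Basis: 1 mol U initially; let X = conversion of U. Extent ξ = X.
Moles: n_U = 1 − X; n_S = 2X.
n_T = Σnᵢ = 1 + X.
Kp = p_S^2 / (p_U) with p_i = (n_i/n_T)·P.
At X = 0.151: the mole-fraction product g(X) = Π y_i^ν_i = 0.09333. Since Kp = g(X)·P^{1}, P = (Kp/g)^(1/1) = (0.458/0.09333)^(1/1) = 4.91 bar.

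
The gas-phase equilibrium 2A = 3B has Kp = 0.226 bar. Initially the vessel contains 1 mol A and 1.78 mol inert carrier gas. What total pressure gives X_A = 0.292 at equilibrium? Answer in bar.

P = 3.94 bar

Let X = conversion of A (basis 1 mol A); extent of reaction ξ = 0.5X.
Moles: n_A = 1 − X; n_B = 1.5X; n_I = 1.78 (inert).
n_T = Σnᵢ = 2.78 + 0.5X.
Kp = p_B^3 / (p_A^2) with p_i = (n_i/n_T)·P.
At X = 0.292: the mole-fraction product g(X) = Π y_i^ν_i = 0.05729. Since Kp = g(X)·P^{1}, P = (Kp/g)^(1/1) = (0.226/0.05729)^(1/1) = 3.94 bar.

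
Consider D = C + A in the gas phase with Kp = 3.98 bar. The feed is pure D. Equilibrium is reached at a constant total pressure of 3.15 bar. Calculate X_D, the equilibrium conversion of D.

X = 0.747

Take 1 mol D as basis and let X be its fractional conversion, so ξ = X.
Moles: n_D = 1 − X; n_C = X; n_A = X.
Total moles n_T = 1 + X.
With p_i = (n_i/n_T)P, Kp = p_C p_A / (p_D).
This yields a degree-2 equation in X; solving on (0,1), X = 0.747.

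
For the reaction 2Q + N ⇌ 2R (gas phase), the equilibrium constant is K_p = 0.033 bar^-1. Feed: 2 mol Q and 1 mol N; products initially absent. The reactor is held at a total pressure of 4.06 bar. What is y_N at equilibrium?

Basis: 2 mol Q initially; let X = conversion of Q. Extent ξ = X.
Moles: n_Q = 2 − 2X; n_N = 1 − X; n_R = 2X.
Summing: n_T = 3 − X.
With p_i = (n_i/n_T)P, K_p = p_R^2 / (p_Q^2 p_N).
This yields a degree-3 equation in X; solving on (0,1), X = 0.166.
Then n_N = 0.834, n_T = 2.83, so y_N = 0.294.

y_N = 0.294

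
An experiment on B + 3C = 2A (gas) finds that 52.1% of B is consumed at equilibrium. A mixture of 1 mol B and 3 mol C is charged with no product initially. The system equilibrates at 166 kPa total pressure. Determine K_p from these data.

Take 1 mol B as basis and let X be its fractional conversion, so ξ = X.
At extent ξ: n_B = 1 − X; n_C = 3 − 3X; n_A = 2X.
Total moles n_T = 4 − 2X.
At X = 0.521: n_B = 0.479, n_C = 1.44, n_A = 1.04, n_T = 2.96.
p_i = (n_i/n_T)·P. K_p = p_A^2 / (p_B p_C^3) = 0.000243 kPa^-2.

K_p = 0.000243 kPa^-2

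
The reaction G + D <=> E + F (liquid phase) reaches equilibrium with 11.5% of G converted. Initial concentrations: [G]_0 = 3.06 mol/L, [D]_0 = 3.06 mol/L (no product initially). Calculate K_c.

Let X = conversion of G.
Concentrations: [G] = 3.06 − 3.06X; [D] = 3.06 − 3.06X; [E] = 3.06X; [F] = 3.06X.
At X = 0.115: [G] = 2.71, [D] = 2.71, [E] = 0.352, [F] = 0.352.
K_c = [E] [F] / ([G] [D]) = 0.0169.

K_c = 0.0169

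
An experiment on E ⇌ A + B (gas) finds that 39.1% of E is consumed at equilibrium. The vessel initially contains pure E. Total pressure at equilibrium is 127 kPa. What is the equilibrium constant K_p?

K_p = 22.9 kPa

Let X = conversion of E (basis 1 mol E); extent of reaction ξ = X.
Moles: n_E = 1 − X; n_A = X; n_B = X.
n_T = Σnᵢ = 1 + X.
At X = 0.391: n_E = 0.609, n_A = 0.391, n_B = 0.391, n_T = 1.39.
p_i = (n_i/n_T)·P. K_p = p_A p_B / (p_E) = 22.9 kPa.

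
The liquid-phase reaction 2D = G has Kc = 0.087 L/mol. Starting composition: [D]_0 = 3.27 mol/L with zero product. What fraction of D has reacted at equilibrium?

X = 0.288

Let X = conversion of D; extent ξ = 3.27X/2 mol/L.
Concentrations: [D] = 3.27 − 3.27X; [G] = 1.64X.
Kc = [G] / ([D]^2).
Equating to 0.087 L/mol: the physical root is X = 0.288.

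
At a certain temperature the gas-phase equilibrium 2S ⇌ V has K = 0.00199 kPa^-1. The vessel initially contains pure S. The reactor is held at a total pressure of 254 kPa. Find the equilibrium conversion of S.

X = 0.425

Let X = conversion of S (basis 1 mol S); extent of reaction ξ = 0.5X.
Species balance: n_S = 1 − X; n_V = 0.5X.
Summing: n_T = 1 − 0.5X.
With p_i = (n_i/n_T)P, K = p_V / (p_S^2).
Equating to 0.00199 kPa^-1 and solving on 0 < X < 1: X = 0.425.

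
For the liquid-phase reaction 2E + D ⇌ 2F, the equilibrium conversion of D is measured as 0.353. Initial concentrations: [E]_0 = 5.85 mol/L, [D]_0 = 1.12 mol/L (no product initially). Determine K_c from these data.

Let X = conversion of D.
Concentrations: [E] = 5.85 − 2.24X; [D] = 1.12 − 1.12X; [F] = 2.24X.
At X = 0.353: [E] = 5.06, [D] = 0.725, [F] = 0.791.
K_c = [F]^2 / ([E]^2 [D]) = 0.0337 L/mol.

K_c = 0.0337 L/mol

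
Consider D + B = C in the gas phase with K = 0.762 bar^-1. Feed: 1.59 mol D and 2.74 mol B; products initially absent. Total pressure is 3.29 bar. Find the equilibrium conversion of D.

Take 1.59 mol D as basis and let X be its fractional conversion, so ξ = 1.59X.
Mole table: n_D = 1.59 − 1.59X; n_B = 2.74 − 1.59X; n_C = 1.59X.
Total moles n_T = 4.33 − 1.59X.
With p_i = (n_i/n_T)P, K = p_C / (p_D p_B).
Setting this equal to 0.762 bar^-1 and taking the physical root (0 < X < 1) gives X = 0.573.

X = 0.573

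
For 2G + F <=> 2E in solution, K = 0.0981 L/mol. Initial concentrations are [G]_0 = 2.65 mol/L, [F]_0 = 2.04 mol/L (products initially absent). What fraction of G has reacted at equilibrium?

X = 0.287

Let X = conversion of G; extent ξ = 2.65X/2 mol/L.
Concentrations: [G] = 2.65 − 2.65X; [F] = 2.04 − 1.32X; [E] = 2.65X.
K = [E]^2 / ([G]^2 [F]).
Setting equal to 0.0981 and solving for X on (0,1) gives X = 0.287.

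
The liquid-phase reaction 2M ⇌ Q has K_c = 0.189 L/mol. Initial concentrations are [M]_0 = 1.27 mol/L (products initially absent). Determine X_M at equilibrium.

Let X = conversion of M; extent ξ = 1.27X/2 mol/L.
Concentrations: [M] = 1.27 − 1.27X; [Q] = 0.635X.
K_c = [Q] / ([M]^2).
Setting equal to 0.189 and solving for X on (0,1) gives X = 0.262.

X = 0.262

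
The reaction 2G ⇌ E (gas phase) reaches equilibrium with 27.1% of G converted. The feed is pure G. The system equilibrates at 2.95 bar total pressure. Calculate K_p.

K_p = 0.0747 bar^-1

Let X = conversion of G (basis 1 mol G); extent of reaction ξ = 0.5X.
At extent ξ: n_G = 1 − X; n_E = 0.5X.
n_T = Σnᵢ = 1 − 0.5X.
At X = 0.271: n_G = 0.729, n_E = 0.136, n_T = 0.865.
p_i = (n_i/n_T)·P. K_p = p_E / (p_G^2) = 0.0747 bar^-1.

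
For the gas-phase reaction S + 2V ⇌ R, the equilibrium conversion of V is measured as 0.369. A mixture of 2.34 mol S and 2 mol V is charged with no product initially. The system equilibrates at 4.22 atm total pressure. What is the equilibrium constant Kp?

Kp = 0.0856 atm^-2

Let X = conversion of V (basis 2 mol V); extent of reaction ξ = X.
Species balance: n_S = 2.34 − X; n_V = 2 − 2X; n_R = X.
n_T = Σnᵢ = 4.34 − 2X.
At X = 0.369: n_S = 1.97, n_V = 1.26, n_R = 0.369, n_T = 3.6.
p_i = (n_i/n_T)·P. Kp = p_R / (p_S p_V^2) = 0.0856 atm^-2.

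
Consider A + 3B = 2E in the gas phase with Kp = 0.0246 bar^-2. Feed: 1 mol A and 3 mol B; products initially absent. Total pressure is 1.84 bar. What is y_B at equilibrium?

Basis: 1 mol A initially; let X = conversion of A. Extent ξ = X.
Mole table: n_A = 1 − X; n_B = 3 − 3X; n_E = 2X.
Summing: n_T = 4 − 2X.
Mole fractions y_i = n_i/n_T; Kp = p_E^2 / (p_A p_B^3) with p_i = y_i·P.
Equating to 0.0246 bar^-2 and solving on 0 < X < 1: X = 0.147.
Then n_B = 2.56, n_T = 3.71, so y_B = 0.690.

y_B = 0.690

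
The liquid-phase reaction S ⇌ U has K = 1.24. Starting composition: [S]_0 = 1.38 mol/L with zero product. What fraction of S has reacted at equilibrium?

X = 0.554

Let X = conversion of S; extent ξ = 1.38·X mol/L.
Concentrations: [S] = 1.38 − 1.38X; [U] = 1.38X.
K = [U] / ([S]).
This equals 1.24 at X = 0.554 (the root in 0 < X < 1).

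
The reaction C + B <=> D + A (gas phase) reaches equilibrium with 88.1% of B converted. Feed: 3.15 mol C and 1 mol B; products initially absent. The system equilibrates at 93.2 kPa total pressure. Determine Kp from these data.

Kp = 2.87

Let X = conversion of B (basis 1 mol B); extent of reaction ξ = X.
Species balance: n_C = 3.15 − X; n_B = 1 − X; n_D = X; n_A = X.
Total moles n_T = 4.15 (Δν = 0, constant).
At X = 0.881: n_C = 2.27, n_B = 0.119, n_D = 0.881, n_A = 0.881, n_T = 4.15.
p_i = (n_i/n_T)·P. Kp = p_D p_A / (p_C p_B) = 2.87.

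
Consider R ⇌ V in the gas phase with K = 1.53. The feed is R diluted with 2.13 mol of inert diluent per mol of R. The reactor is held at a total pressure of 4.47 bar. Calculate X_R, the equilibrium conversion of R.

Take 1 mol R as basis and let X be its fractional conversion, so ξ = X.
Species balance: n_R = 1 − X; n_V = X; n_I = 2.13 (inert).
Since Δν = 0, n_T = 3.13 throughout.
Mole fractions y_i = n_i/n_T; K = p_V / (p_R) with p_i = y_i·P.
Substituting and setting equal to 1.53 gives a polynomial in X; the root in (0,1) is X = 0.605.

X = 0.605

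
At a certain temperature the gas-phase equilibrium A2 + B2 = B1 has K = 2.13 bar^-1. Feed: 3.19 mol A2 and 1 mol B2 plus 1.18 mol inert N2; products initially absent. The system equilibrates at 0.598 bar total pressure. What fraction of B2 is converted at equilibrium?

X = 0.416

Take 1 mol B2 as basis and let X be its fractional conversion, so ξ = X.
Species balance: n_A2 = 3.19 − X; n_B2 = 1 − X; n_B1 = X; n_I = 1.18 (inert).
Total moles n_T = 5.37 − X.
With p_i = (n_i/n_T)P, K = p_B1 / (p_A2 p_B2).
This yields a degree-2 equation in X; solving on (0,1), X = 0.416.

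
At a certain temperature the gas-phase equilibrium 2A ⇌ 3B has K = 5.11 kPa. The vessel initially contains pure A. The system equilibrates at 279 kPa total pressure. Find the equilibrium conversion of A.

X = 0.160

Basis: 1 mol A initially; let X = conversion of A. Extent ξ = 0.5X.
Moles: n_A = 1 − X; n_B = 1.5X.
n_T = Σnᵢ = 1 + 0.5X.
Mole fractions y_i = n_i/n_T; K = p_B^3 / (p_A^2) with p_i = y_i·P.
Equating to 5.11 kPa and solving on 0 < X < 1: X = 0.160.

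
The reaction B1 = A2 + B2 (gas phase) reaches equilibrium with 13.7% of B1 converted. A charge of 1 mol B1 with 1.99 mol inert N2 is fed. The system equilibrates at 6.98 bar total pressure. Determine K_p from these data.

Let X = conversion of B1 (basis 1 mol B1); extent of reaction ξ = X.
Mole table: n_B1 = 1 − X; n_A2 = X; n_B2 = X; n_I = 1.99 (inert).
Total moles n_T = 2.99 + X.
At X = 0.137: n_B1 = 0.863, n_A2 = 0.137, n_B2 = 0.137, n_T = 3.13.
p_i = (n_i/n_T)·P. K_p = p_A2 p_B2 / (p_B1) = 0.0485 bar.

K_p = 0.0485 bar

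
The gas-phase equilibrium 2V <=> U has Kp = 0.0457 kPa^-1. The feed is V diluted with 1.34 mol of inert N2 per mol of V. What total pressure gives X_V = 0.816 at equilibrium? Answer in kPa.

P = 509 kPa

Take 1 mol V as basis and let X be its fractional conversion, so ξ = 0.5X.
At extent ξ: n_V = 1 − X; n_U = 0.5X; n_I = 1.34 (inert).
n_T = Σnᵢ = 2.34 − 0.5X.
Kp = p_U / (p_V^2) with p_i = (n_i/n_T)·P.
At X = 0.816: the mole-fraction product g(X) = Π y_i^ν_i = 23.28. Since Kp = g(X)·P^{-1}, P = (g/Kp)^(1/1) = (23.28/0.0457)^(1/1) = 509 kPa.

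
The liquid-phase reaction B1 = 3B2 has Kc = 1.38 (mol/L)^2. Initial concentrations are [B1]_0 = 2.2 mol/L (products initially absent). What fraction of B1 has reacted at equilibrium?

Let X = conversion of B1; extent ξ = 2.2·X mol/L.
Concentrations: [B1] = 2.2 − 2.2X; [B2] = 6.6X.
Kc = [B2]^3 / ([B1]).
Equating to 1.38 (mol/L)^2: the physical root is X = 0.203.

X = 0.203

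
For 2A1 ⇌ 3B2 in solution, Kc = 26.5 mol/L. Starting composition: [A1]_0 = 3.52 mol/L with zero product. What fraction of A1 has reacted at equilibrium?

Let X = conversion of A1; extent ξ = 3.52X/2 mol/L.
Concentrations: [A1] = 3.52 − 3.52X; [B2] = 5.28X.
Kc = [B2]^3 / ([A1]^2).
This equals 26.5 at X = 0.650 (the root in 0 < X < 1).

X = 0.650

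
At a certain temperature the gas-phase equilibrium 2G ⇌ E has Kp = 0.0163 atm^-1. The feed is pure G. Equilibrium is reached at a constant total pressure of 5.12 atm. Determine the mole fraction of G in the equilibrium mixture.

y_G = 0.928

Let X = conversion of G (basis 1 mol G); extent of reaction ξ = 0.5X.
Species balance: n_G = 1 − X; n_E = 0.5X.
Summing: n_T = 1 − 0.5X.
With p_i = (n_i/n_T)P, Kp = p_E / (p_G^2).
Equating to 0.0163 atm^-1 and solving on 0 < X < 1: X = 0.134.
Then n_G = 0.866, n_T = 0.933, so y_G = 0.928.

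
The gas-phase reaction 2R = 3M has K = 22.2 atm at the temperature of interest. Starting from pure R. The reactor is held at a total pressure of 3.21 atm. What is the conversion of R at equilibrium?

X = 0.669

Take 1 mol R as basis and let X be its fractional conversion, so ξ = 0.5X.
Mole table: n_R = 1 − X; n_M = 1.5X.
Total moles n_T = 1 + 0.5X.
y_i = n_i/n_T, p_i = y_i·P. K = p_M^3 / (p_R^2).
Substituting and setting equal to 22.2 atm gives a polynomial in X; the root in (0,1) is X = 0.669.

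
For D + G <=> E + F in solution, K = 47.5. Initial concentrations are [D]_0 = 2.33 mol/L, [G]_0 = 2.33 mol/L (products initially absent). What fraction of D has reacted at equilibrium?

X = 0.873

Let X = conversion of D; extent ξ = 2.33·X mol/L.
Concentrations: [D] = 2.33 − 2.33X; [G] = 2.33 − 2.33X; [E] = 2.33X; [F] = 2.33X.
K = [E] [F] / ([D] [G]).
Solving K = 47.5 for X ∈ (0,1): X = 0.873.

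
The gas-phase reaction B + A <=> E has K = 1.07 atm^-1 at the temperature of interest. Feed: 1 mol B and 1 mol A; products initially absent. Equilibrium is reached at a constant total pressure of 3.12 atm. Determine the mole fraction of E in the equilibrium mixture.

Basis: 1 mol B initially; let X = conversion of B. Extent ξ = X.
At extent ξ: n_B = 1 − X; n_A = 1 − X; n_E = X.
Total moles n_T = 2 − X.
Mole fractions y_i = n_i/n_T; K = p_E / (p_B p_A) with p_i = y_i·P.
Setting this equal to 1.07 atm^-1 and taking the physical root (0 < X < 1) gives X = 0.520.
Then n_E = 0.52, n_T = 1.48, so y_E = 0.351.

y_E = 0.351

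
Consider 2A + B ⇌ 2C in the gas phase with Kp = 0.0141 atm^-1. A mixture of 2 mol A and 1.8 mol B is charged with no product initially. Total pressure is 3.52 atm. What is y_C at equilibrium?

Take 2 mol A as basis and let X be its fractional conversion, so ξ = X.
Species balance: n_A = 2 − 2X; n_B = 1.8 − X; n_C = 2X.
Summing: n_T = 3.8 − X.
With p_i = (n_i/n_T)P, Kp = p_C^2 / (p_A^2 p_B).
Substituting and setting equal to 0.0141 atm^-1 gives a polynomial in X; the root in (0,1) is X = 0.131.
Then n_C = 0.261, n_T = 3.67, so y_C = 0.071.

y_C = 0.071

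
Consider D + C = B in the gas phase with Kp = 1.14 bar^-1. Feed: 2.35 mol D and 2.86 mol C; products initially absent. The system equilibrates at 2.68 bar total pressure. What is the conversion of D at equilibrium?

X = 0.550

Take 2.35 mol D as basis and let X be its fractional conversion, so ξ = 2.35X.
Moles: n_D = 2.35 − 2.35X; n_C = 2.86 − 2.35X; n_B = 2.35X.
n_T = Σnᵢ = 5.21 − 2.35X.
With p_i = (n_i/n_T)P, Kp = p_B / (p_D p_C).
Substituting and setting equal to 1.14 bar^-1 gives a polynomial in X; the root in (0,1) is X = 0.550.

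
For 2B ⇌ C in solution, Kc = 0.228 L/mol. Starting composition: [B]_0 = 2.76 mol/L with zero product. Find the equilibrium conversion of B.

Let X = conversion of B; extent ξ = 2.76X/2 mol/L.
Concentrations: [B] = 2.76 − 2.76X; [C] = 1.38X.
Kc = [C] / ([B]^2).
Solving Kc = 0.228 for X ∈ (0,1): X = 0.421.

X = 0.421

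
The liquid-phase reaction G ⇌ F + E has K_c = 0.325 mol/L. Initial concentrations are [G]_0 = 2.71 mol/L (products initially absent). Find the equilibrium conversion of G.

X = 0.291

Let X = conversion of G; extent ξ = 2.71·X mol/L.
Concentrations: [G] = 2.71 − 2.71X; [F] = 2.71X; [E] = 2.71X.
K_c = [F] [E] / ([G]).
Equating to 0.325 mol/L: the physical root is X = 0.291.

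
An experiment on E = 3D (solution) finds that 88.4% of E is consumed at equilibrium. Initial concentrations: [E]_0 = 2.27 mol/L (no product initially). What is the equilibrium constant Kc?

Let X = conversion of E.
Concentrations: [E] = 2.27 − 2.27X; [D] = 6.81X.
At X = 0.884: [E] = 0.263, [D] = 6.02.
Kc = [D]^3 / ([E]) = 829 (mol/L)^2.

Kc = 829 (mol/L)^2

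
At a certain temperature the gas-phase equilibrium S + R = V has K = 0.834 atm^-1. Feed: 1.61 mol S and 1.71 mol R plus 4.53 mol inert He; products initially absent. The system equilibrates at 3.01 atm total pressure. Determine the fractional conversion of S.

X = 0.296

Let X = conversion of S (basis 1.61 mol S); extent of reaction ξ = 1.61X.
At extent ξ: n_S = 1.61 − 1.61X; n_R = 1.71 − 1.61X; n_V = 1.61X; n_I = 4.53 (inert).
Summing: n_T = 7.85 − 1.61X.
y_i = n_i/n_T, p_i = y_i·P. K = p_V / (p_S p_R).
Substituting and setting equal to 0.834 atm^-1 gives a polynomial in X; the root in (0,1) is X = 0.296.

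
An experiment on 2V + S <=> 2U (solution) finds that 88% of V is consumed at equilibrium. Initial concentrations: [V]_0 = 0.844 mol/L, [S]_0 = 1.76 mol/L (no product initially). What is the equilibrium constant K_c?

Let X = conversion of V.
Concentrations: [V] = 0.844 − 0.844X; [S] = 1.76 − 0.422X; [U] = 0.844X.
At X = 0.88: [V] = 0.101, [S] = 1.39, [U] = 0.743.
K_c = [U]^2 / ([V]^2 [S]) = 38.7 L/mol.

K_c = 38.7 L/mol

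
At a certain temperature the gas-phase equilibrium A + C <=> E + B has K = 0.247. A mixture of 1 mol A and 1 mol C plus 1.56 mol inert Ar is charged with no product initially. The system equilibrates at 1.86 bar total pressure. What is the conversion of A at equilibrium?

Let X = conversion of A (basis 1 mol A); extent of reaction ξ = X.
Species balance: n_A = 1 − X; n_C = 1 − X; n_E = X; n_B = X; n_I = 1.56 (inert).
Total moles n_T = 3.56 (Δν = 0, constant).
With p_i = (n_i/n_T)P, K = p_E p_B / (p_A p_C).
Equating to 0.247 and solving on 0 < X < 1: X = 0.332.

X = 0.332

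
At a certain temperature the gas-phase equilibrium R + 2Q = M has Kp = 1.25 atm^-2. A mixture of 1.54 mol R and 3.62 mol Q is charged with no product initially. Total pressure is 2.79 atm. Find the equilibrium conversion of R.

X = 0.699

Let X = conversion of R (basis 1.54 mol R); extent of reaction ξ = 1.54X.
At extent ξ: n_R = 1.54 − 1.54X; n_Q = 3.62 − 3.08X; n_M = 1.54X.
Total moles n_T = 5.16 − 3.08X.
y_i = n_i/n_T, p_i = y_i·P. Kp = p_M / (p_R p_Q^2).
Substituting and setting equal to 1.25 atm^-2 gives a polynomial in X; the root in (0,1) is X = 0.699.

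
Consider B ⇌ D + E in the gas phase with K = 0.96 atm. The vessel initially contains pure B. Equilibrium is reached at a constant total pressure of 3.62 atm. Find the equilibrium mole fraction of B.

y_B = 0.372

Take 1 mol B as basis and let X be its fractional conversion, so ξ = X.
At extent ξ: n_B = 1 − X; n_D = X; n_E = X.
Total moles n_T = 1 + X.
Mole fractions y_i = n_i/n_T; K = p_D p_E / (p_B) with p_i = y_i·P.
Equating to 0.96 atm and solving on 0 < X < 1: X = 0.458.
Then n_B = 0.542, n_T = 1.46, so y_B = 0.372.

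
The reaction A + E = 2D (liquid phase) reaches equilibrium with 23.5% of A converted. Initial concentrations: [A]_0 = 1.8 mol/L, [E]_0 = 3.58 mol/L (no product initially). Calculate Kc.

Let X = conversion of A.
Concentrations: [A] = 1.8 − 1.8X; [E] = 3.58 − 1.8X; [D] = 3.6X.
At X = 0.235: [A] = 1.38, [E] = 3.16, [D] = 0.846.
Kc = [D]^2 / ([A] [E]) = 0.165.

Kc = 0.165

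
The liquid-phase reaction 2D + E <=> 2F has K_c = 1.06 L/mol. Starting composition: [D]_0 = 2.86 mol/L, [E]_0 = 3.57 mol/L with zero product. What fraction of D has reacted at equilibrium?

X = 0.627

Let X = conversion of D; extent ξ = 2.86X/2 mol/L.
Concentrations: [D] = 2.86 − 2.86X; [E] = 3.57 − 1.43X; [F] = 2.86X.
K_c = [F]^2 / ([D]^2 [E]).
Solving K_c = 1.06 for X ∈ (0,1): X = 0.627.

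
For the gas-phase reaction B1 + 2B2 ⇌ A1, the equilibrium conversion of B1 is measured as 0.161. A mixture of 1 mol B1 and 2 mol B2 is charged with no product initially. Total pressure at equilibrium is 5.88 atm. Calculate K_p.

Basis: 1 mol B1 initially; let X = conversion of B1. Extent ξ = X.
At extent ξ: n_B1 = 1 − X; n_B2 = 2 − 2X; n_A1 = X.
Summing: n_T = 3 − 2X.
At X = 0.161: n_B1 = 0.839, n_B2 = 1.68, n_A1 = 0.161, n_T = 2.68.
p_i = (n_i/n_T)·P. K_p = p_A1 / (p_B1 p_B2^2) = 0.0141 atm^-2.

K_p = 0.0141 atm^-2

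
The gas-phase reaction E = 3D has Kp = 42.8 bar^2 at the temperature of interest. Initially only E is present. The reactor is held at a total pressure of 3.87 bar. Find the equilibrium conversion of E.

Let X = conversion of E (basis 1 mol E); extent of reaction ξ = X.
Mole table: n_E = 1 − X; n_D = 3X.
Total moles n_T = 1 + 2X.
With p_i = (n_i/n_T)P, Kp = p_D^3 / (p_E).
Setting this equal to 42.8 bar^2 and taking the physical root (0 < X < 1) gives X = 0.591.

X = 0.591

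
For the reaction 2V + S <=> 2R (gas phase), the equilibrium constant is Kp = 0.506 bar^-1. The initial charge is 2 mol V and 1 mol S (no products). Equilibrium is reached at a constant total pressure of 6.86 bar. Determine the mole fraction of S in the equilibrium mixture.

Let X = conversion of V (basis 2 mol V); extent of reaction ξ = X.
Mole table: n_V = 2 − 2X; n_S = 1 − X; n_R = 2X.
Summing: n_T = 3 − X.
y_i = n_i/n_T, p_i = y_i·P. Kp = p_R^2 / (p_V^2 p_S).
Substituting and setting equal to 0.506 bar^-1 gives a polynomial in X; the root in (0,1) is X = 0.462.
Then n_S = 0.538, n_T = 2.54, so y_S = 0.212.

y_S = 0.212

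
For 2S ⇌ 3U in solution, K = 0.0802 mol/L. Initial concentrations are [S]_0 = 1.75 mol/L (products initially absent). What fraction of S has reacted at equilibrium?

X = 0.205

Let X = conversion of S; extent ξ = 1.75X/2 mol/L.
Concentrations: [S] = 1.75 − 1.75X; [U] = 2.62X.
K = [U]^3 / ([S]^2).
This equals 0.0802 at X = 0.205 (the root in 0 < X < 1).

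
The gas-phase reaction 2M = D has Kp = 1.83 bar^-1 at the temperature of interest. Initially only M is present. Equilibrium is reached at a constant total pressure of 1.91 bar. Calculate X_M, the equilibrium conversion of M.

X = 0.742

Basis: 1 mol M initially; let X = conversion of M. Extent ξ = 0.5X.
At extent ξ: n_M = 1 − X; n_D = 0.5X.
Total moles n_T = 1 − 0.5X.
With p_i = (n_i/n_T)P, Kp = p_D / (p_M^2).
This yields a degree-2 equation in X; solving on (0,1), X = 0.742.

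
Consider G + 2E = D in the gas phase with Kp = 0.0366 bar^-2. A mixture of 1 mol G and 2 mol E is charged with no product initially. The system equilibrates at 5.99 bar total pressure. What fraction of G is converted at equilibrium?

Let X = conversion of G (basis 1 mol G); extent of reaction ξ = X.
Mole table: n_G = 1 − X; n_E = 2 − 2X; n_D = X.
Summing: n_T = 3 − 2X.
With p_i = (n_i/n_T)P, Kp = p_D / (p_G p_E^2).
Substituting and setting equal to 0.0366 bar^-2 gives a polynomial in X; the root in (0,1) is X = 0.307.

X = 0.307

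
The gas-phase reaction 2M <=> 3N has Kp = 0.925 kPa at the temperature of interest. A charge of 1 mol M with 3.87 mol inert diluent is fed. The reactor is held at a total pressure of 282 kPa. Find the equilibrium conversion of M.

X = 0.151

Basis: 1 mol M initially; let X = conversion of M. Extent ξ = 0.5X.
Moles: n_M = 1 − X; n_N = 1.5X; n_I = 3.87 (inert).
Summing: n_T = 4.87 + 0.5X.
With p_i = (n_i/n_T)P, Kp = p_N^3 / (p_M^2).
Substituting and setting equal to 0.925 kPa gives a polynomial in X; the root in (0,1) is X = 0.151.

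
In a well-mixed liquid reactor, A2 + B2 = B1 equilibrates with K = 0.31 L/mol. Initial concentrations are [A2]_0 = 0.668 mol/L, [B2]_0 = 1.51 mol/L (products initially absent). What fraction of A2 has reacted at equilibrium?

Let X = conversion of A2; extent ξ = 0.668·X mol/L.
Concentrations: [A2] = 0.668 − 0.668X; [B2] = 1.51 − 0.668X; [B1] = 0.668X.
K = [B1] / ([A2] [B2]).
Equating to 0.31 L/mol: the physical root is X = 0.290.

X = 0.290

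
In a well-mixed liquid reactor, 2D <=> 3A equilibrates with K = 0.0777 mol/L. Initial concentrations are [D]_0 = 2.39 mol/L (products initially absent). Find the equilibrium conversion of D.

Let X = conversion of D; extent ξ = 2.39X/2 mol/L.
Concentrations: [D] = 2.39 − 2.39X; [A] = 3.58X.
K = [A]^3 / ([D]^2).
Equating to 0.0777 mol/L: the physical root is X = 0.186.

X = 0.186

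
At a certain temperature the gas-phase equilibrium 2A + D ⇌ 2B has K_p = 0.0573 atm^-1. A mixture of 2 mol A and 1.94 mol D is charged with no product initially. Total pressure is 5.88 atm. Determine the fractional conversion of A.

Take 2 mol A as basis and let X be its fractional conversion, so ξ = X.
Mole table: n_A = 2 − 2X; n_D = 1.94 − X; n_B = 2X.
n_T = Σnᵢ = 3.94 − X.
Mole fractions y_i = n_i/n_T; K_p = p_B^2 / (p_A^2 p_D) with p_i = y_i·P.
Equating to 0.0573 atm^-1 and solving on 0 < X < 1: X = 0.281.

X = 0.281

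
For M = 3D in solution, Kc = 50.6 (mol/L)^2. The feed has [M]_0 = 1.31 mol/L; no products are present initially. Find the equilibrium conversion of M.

X = 0.694

Let X = conversion of M; extent ξ = 1.31·X mol/L.
Concentrations: [M] = 1.31 − 1.31X; [D] = 3.93X.
Kc = [D]^3 / ([M]).
Setting equal to 50.6 and solving for X on (0,1) gives X = 0.694.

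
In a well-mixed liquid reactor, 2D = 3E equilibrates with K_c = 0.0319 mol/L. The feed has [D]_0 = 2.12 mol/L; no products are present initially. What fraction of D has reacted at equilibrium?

X = 0.148

Let X = conversion of D; extent ξ = 2.12X/2 mol/L.
Concentrations: [D] = 2.12 − 2.12X; [E] = 3.18X.
K_c = [E]^3 / ([D]^2).
Setting equal to 0.0319 and solving for X on (0,1) gives X = 0.148.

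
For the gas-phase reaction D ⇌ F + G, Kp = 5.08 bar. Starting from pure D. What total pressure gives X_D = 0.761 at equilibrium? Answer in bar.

Take 1 mol D as basis and let X be its fractional conversion, so ξ = X.
Moles: n_D = 1 − X; n_F = X; n_G = X.
Total moles n_T = 1 + X.
Kp = p_F p_G / (p_D) with p_i = (n_i/n_T)·P.
At X = 0.761: the mole-fraction product g(X) = Π y_i^ν_i = 1.376. Since Kp = g(X)·P^{1}, P = (Kp/g)^(1/1) = (5.08/1.376)^(1/1) = 3.69 bar.

P = 3.69 bar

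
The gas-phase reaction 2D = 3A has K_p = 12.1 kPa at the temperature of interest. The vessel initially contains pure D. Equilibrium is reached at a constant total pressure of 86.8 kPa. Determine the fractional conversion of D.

X = 0.288

Basis: 1 mol D initially; let X = conversion of D. Extent ξ = 0.5X.
Moles: n_D = 1 − X; n_A = 1.5X.
Summing: n_T = 1 + 0.5X.
y_i = n_i/n_T, p_i = y_i·P. K_p = p_A^3 / (p_D^2).
This yields a degree-3 equation in X; solving on (0,1), X = 0.288.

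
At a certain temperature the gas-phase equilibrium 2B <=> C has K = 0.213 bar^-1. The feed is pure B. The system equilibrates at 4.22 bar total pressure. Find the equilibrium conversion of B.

Let X = conversion of B (basis 1 mol B); extent of reaction ξ = 0.5X.
Species balance: n_B = 1 − X; n_C = 0.5X.
Summing: n_T = 1 − 0.5X.
With p_i = (n_i/n_T)P, K = p_C / (p_B^2).
Setting this equal to 0.213 bar^-1 and taking the physical root (0 < X < 1) gives X = 0.534.

X = 0.534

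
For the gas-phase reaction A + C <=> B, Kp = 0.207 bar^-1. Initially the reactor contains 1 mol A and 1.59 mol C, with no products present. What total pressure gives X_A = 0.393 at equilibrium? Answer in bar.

P = 5.74 bar

Basis: 1 mol A initially; let X = conversion of A. Extent ξ = X.
Mole table: n_A = 1 − X; n_C = 1.59 − X; n_B = X.
n_T = Σnᵢ = 2.59 − X.
Kp = p_B / (p_A p_C) with p_i = (n_i/n_T)·P.
At X = 0.393: the mole-fraction product g(X) = Π y_i^ν_i = 1.188. Since Kp = g(X)·P^{-1}, P = (g/Kp)^(1/1) = (1.188/0.207)^(1/1) = 5.74 bar.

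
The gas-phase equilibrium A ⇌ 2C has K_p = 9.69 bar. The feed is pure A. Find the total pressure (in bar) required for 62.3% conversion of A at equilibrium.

Let X = conversion of A (basis 1 mol A); extent of reaction ξ = X.
Species balance: n_A = 1 − X; n_C = 2X.
n_T = Σnᵢ = 1 + X.
K_p = p_C^2 / (p_A) with p_i = (n_i/n_T)·P.
At X = 0.623: the mole-fraction product g(X) = Π y_i^ν_i = 2.537. Since K_p = g(X)·P^{1}, P = (K_p/g)^(1/1) = (9.69/2.537)^(1/1) = 3.82 bar.

P = 3.82 bar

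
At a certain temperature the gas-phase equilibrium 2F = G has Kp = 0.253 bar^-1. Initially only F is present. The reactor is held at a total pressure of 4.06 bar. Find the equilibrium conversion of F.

X = 0.558

Take 1 mol F as basis and let X be its fractional conversion, so ξ = 0.5X.
Mole table: n_F = 1 − X; n_G = 0.5X.
Summing: n_T = 1 − 0.5X.
y_i = n_i/n_T, p_i = y_i·P. Kp = p_G / (p_F^2).
This yields a degree-2 equation in X; solving on (0,1), X = 0.558.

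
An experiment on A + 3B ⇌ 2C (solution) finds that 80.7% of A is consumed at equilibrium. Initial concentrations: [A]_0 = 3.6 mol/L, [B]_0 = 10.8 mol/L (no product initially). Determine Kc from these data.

Let X = conversion of A.
Concentrations: [A] = 3.6 − 3.6X; [B] = 10.8 − 10.8X; [C] = 7.2X.
At X = 0.807: [A] = 0.695, [B] = 2.08, [C] = 5.81.
Kc = [C]^2 / ([A] [B]^3) = 5.37 (mol/L)^-2.

Kc = 5.37 (mol/L)^-2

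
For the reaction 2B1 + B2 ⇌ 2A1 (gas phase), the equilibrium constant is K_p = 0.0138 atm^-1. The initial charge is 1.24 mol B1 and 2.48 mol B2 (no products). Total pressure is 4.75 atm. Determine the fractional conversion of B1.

X = 0.172

Let X = conversion of B1 (basis 1.24 mol B1); extent of reaction ξ = 0.62X.
Species balance: n_B1 = 1.24 − 1.24X; n_B2 = 2.48 − 0.62X; n_A1 = 1.24X.
Summing: n_T = 3.72 − 0.62X.
y_i = n_i/n_T, p_i = y_i·P. K_p = p_A1^2 / (p_B1^2 p_B2).
Setting this equal to 0.0138 atm^-1 and taking the physical root (0 < X < 1) gives X = 0.172.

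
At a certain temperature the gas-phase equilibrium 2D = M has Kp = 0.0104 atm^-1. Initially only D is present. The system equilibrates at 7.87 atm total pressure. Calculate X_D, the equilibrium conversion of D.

Take 1 mol D as basis and let X be its fractional conversion, so ξ = 0.5X.
Species balance: n_D = 1 − X; n_M = 0.5X.
n_T = Σnᵢ = 1 − 0.5X.
Mole fractions y_i = n_i/n_T; Kp = p_M / (p_D^2) with p_i = y_i·P.
Substituting and setting equal to 0.0104 atm^-1 gives a polynomial in X; the root in (0,1) is X = 0.132.

X = 0.132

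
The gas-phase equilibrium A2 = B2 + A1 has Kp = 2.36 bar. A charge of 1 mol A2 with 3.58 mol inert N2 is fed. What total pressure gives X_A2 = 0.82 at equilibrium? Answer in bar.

P = 3.41 bar

Take 1 mol A2 as basis and let X be its fractional conversion, so ξ = X.
At extent ξ: n_A2 = 1 − X; n_B2 = X; n_A1 = X; n_I = 3.58 (inert).
n_T = Σnᵢ = 4.58 + X.
Kp = p_B2 p_A1 / (p_A2) with p_i = (n_i/n_T)·P.
At X = 0.82: the mole-fraction product g(X) = Π y_i^ν_i = 0.6918. Since Kp = g(X)·P^{1}, P = (Kp/g)^(1/1) = (2.36/0.6918)^(1/1) = 3.41 bar.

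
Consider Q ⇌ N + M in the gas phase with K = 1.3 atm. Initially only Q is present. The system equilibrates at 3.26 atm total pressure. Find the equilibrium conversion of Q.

X = 0.534

Basis: 1 mol Q initially; let X = conversion of Q. Extent ξ = X.
Species balance: n_Q = 1 − X; n_N = X; n_M = X.
n_T = Σnᵢ = 1 + X.
With p_i = (n_i/n_T)P, K = p_N p_M / (p_Q).
Setting this equal to 1.3 atm and taking the physical root (0 < X < 1) gives X = 0.534.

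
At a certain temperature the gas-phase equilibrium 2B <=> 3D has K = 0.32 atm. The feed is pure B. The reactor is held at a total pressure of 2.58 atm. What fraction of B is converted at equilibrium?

Let X = conversion of B (basis 1 mol B); extent of reaction ξ = 0.5X.
Moles: n_B = 1 − X; n_D = 1.5X.
n_T = Σnᵢ = 1 + 0.5X.
With p_i = (n_i/n_T)P, K = p_D^3 / (p_B^2).
Setting this equal to 0.32 atm and taking the physical root (0 < X < 1) gives X = 0.279.

X = 0.279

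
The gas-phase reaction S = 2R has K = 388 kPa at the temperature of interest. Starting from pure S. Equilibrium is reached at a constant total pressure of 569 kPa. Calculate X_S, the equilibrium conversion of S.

Take 1 mol S as basis and let X be its fractional conversion, so ξ = X.
At extent ξ: n_S = 1 − X; n_R = 2X.
n_T = Σnᵢ = 1 + X.
y_i = n_i/n_T, p_i = y_i·P. K = p_R^2 / (p_S).
Equating to 388 kPa and solving on 0 < X < 1: X = 0.382.

X = 0.382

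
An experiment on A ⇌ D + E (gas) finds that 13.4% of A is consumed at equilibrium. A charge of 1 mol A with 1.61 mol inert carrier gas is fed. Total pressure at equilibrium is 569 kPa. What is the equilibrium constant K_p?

K_p = 4.3 kPa

Basis: 1 mol A initially; let X = conversion of A. Extent ξ = X.
Mole table: n_A = 1 − X; n_D = X; n_E = X; n_I = 1.61 (inert).
n_T = Σnᵢ = 2.61 + X.
At X = 0.134: n_A = 0.866, n_D = 0.134, n_E = 0.134, n_T = 2.74.
p_i = (n_i/n_T)·P. K_p = p_D p_E / (p_A) = 4.3 kPa.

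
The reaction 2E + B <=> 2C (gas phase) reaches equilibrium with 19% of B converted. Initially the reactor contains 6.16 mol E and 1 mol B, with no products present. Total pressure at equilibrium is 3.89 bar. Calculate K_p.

K_p = 0.00956 bar^-1

Basis: 1 mol B initially; let X = conversion of B. Extent ξ = X.
Moles: n_E = 6.16 − 2X; n_B = 1 − X; n_C = 2X.
n_T = Σnᵢ = 7.16 − X.
At X = 0.19: n_E = 5.78, n_B = 0.81, n_C = 0.38, n_T = 6.97.
p_i = (n_i/n_T)·P. K_p = p_C^2 / (p_E^2 p_B) = 0.00956 bar^-1.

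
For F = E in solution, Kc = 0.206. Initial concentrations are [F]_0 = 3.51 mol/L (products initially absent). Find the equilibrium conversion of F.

X = 0.171

Let X = conversion of F; extent ξ = 3.51·X mol/L.
Concentrations: [F] = 3.51 − 3.51X; [E] = 3.51X.
Kc = [E] / ([F]).
Solving Kc = 0.206 for X ∈ (0,1): X = 0.171.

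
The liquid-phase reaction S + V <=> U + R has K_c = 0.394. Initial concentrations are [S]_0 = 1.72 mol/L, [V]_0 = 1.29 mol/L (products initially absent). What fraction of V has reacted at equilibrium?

X = 0.442

Let X = conversion of V; extent ξ = 1.29·X mol/L.
Concentrations: [S] = 1.72 − 1.29X; [V] = 1.29 − 1.29X; [U] = 1.29X; [R] = 1.29X.
K_c = [U] [R] / ([S] [V]).
Setting equal to 0.394 and solving for X on (0,1) gives X = 0.442.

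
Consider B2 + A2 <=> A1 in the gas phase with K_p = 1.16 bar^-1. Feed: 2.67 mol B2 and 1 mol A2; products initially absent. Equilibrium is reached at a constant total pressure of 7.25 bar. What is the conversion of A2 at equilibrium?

X = 0.845

Let X = conversion of A2 (basis 1 mol A2); extent of reaction ξ = X.
Moles: n_B2 = 2.67 − X; n_A2 = 1 − X; n_A1 = X.
Total moles n_T = 3.67 − X.
Mole fractions y_i = n_i/n_T; K_p = p_A1 / (p_B2 p_A2) with p_i = y_i·P.
This yields a degree-2 equation in X; solving on (0,1), X = 0.845.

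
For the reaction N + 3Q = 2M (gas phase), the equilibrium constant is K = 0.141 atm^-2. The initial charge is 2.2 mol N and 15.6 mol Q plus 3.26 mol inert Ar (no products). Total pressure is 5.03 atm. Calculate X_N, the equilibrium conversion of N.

X = 0.702

Basis: 2.2 mol N initially; let X = conversion of N. Extent ξ = 2.2X.
At extent ξ: n_N = 2.2 − 2.2X; n_Q = 15.6 − 6.6X; n_M = 4.4X; n_I = 3.26 (inert).
n_T = Σnᵢ = 21.1 − 4.4X.
y_i = n_i/n_T, p_i = y_i·P. K = p_M^2 / (p_N p_Q^3).
Substituting and setting equal to 0.141 atm^-2 gives a polynomial in X; the root in (0,1) is X = 0.702.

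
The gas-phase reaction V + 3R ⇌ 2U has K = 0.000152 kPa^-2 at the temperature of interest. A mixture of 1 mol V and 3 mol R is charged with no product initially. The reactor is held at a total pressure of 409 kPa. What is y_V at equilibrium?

y_V = 0.133

Basis: 1 mol V initially; let X = conversion of V. Extent ξ = X.
Species balance: n_V = 1 − X; n_R = 3 − 3X; n_U = 2X.
Total moles n_T = 4 − 2X.
Mole fractions y_i = n_i/n_T; K = p_U^2 / (p_V p_R^3) with p_i = y_i·P.
This yields a degree-4 equation in X; solving on (0,1), X = 0.636.
Then n_V = 0.364, n_T = 2.73, so y_V = 0.133.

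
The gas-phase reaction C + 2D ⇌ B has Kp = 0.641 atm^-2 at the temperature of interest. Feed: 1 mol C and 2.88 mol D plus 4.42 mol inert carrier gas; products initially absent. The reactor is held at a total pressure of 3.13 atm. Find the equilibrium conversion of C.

Basis: 1 mol C initially; let X = conversion of C. Extent ξ = X.
Mole table: n_C = 1 − X; n_D = 2.88 − 2X; n_B = X; n_I = 4.42 (inert).
n_T = Σnᵢ = 8.3 − 2X.
Mole fractions y_i = n_i/n_T; Kp = p_B / (p_C p_D^2) with p_i = y_i·P.
Substituting and setting equal to 0.641 atm^-2 gives a polynomial in X; the root in (0,1) is X = 0.343.

X = 0.343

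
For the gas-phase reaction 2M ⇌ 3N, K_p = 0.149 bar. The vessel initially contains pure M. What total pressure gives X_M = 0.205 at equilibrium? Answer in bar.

Take 1 mol M as basis and let X be its fractional conversion, so ξ = 0.5X.
Moles: n_M = 1 − X; n_N = 1.5X.
Summing: n_T = 1 + 0.5X.
K_p = p_N^3 / (p_M^2) with p_i = (n_i/n_T)·P.
At X = 0.205: the mole-fraction product g(X) = Π y_i^ν_i = 0.04173. Since K_p = g(X)·P^{1}, P = (K_p/g)^(1/1) = (0.149/0.04173)^(1/1) = 3.57 bar.

P = 3.57 bar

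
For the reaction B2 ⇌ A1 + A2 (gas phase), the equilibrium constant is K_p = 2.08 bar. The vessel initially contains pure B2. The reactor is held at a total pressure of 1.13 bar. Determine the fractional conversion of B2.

Let X = conversion of B2 (basis 1 mol B2); extent of reaction ξ = X.
Moles: n_B2 = 1 − X; n_A1 = X; n_A2 = X.
Total moles n_T = 1 + X.
With p_i = (n_i/n_T)P, K_p = p_A1 p_A2 / (p_B2).
Setting this equal to 2.08 bar and taking the physical root (0 < X < 1) gives X = 0.805.

X = 0.805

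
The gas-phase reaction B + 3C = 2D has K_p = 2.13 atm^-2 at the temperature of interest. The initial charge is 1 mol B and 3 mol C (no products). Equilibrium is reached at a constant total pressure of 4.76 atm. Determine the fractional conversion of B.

Let X = conversion of B (basis 1 mol B); extent of reaction ξ = X.
At extent ξ: n_B = 1 − X; n_C = 3 − 3X; n_D = 2X.
Summing: n_T = 4 − 2X.
Mole fractions y_i = n_i/n_T; K_p = p_D^2 / (p_B p_C^3) with p_i = y_i·P.
Setting this equal to 2.13 atm^-2 and taking the physical root (0 < X < 1) gives X = 0.684.

X = 0.684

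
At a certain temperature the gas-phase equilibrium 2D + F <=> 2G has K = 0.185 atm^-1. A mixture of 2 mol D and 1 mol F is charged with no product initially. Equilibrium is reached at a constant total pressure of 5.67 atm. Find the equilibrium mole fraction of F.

y_F = 0.249

Take 2 mol D as basis and let X be its fractional conversion, so ξ = X.
At extent ξ: n_D = 2 − 2X; n_F = 1 − X; n_G = 2X.
Summing: n_T = 3 − X.
With p_i = (n_i/n_T)P, K = p_G^2 / (p_D^2 p_F).
Equating to 0.185 atm^-1 and solving on 0 < X < 1: X = 0.338.
Then n_F = 0.662, n_T = 2.66, so y_F = 0.249.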